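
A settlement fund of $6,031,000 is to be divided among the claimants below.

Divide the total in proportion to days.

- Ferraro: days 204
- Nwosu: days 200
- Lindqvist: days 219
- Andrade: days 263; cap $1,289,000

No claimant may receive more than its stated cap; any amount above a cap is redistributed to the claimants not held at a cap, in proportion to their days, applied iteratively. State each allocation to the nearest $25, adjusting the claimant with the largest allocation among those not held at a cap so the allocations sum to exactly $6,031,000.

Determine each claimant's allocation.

Sum of days: 886.
Proportional shares (ignoring caps): Ferraro 1,388,627.54; Nwosu 1,361,399.55; Lindqvist 1,490,732.51; Andrade 1,790,240.41.
Cap binds for Andrade ($1,289,000); remaining pool $4,742,000 reallocated over remaining days 623.
Shares after redistribution: Ferraro 1,552,757.62 → $1,552,750; Nwosu 1,522,311.40 → $1,522,300; Lindqvist 1,666,930.98 → $1,666,925.
Rounding difference +$25 applied to Lindqvist → $1,666,950.

Ferraro: $1,552,750 | Nwosu: $1,522,300 | Lindqvist: $1,666,950 | Andrade: $1,289,000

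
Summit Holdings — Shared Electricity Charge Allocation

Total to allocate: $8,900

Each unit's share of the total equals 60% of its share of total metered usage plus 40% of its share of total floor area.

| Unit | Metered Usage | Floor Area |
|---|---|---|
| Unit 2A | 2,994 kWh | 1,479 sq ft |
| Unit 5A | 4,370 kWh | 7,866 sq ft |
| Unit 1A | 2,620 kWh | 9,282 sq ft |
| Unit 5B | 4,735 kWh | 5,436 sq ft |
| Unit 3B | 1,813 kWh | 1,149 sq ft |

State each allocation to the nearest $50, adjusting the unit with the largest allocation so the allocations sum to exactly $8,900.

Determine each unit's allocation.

Totals — metered usage 16,532, floor area 25,212.
Combined weights (60% metered usage + 40% floor area): Unit 2A 0.1321; Unit 5A 0.2834; Unit 1A 0.2424; Unit 5B 0.2581; Unit 3B 0.0840.
Raw shares: Unit 2A 1,175.93; Unit 5A 2,522.25; Unit 1A 2,156.93; Unit 5B 2,297.03; Unit 3B 747.86.
At nearest $50: Unit 2A $1,200; Unit 5A $2,500; Unit 1A $2,150; Unit 5B $2,300; Unit 3B $750. Sum = $8,900.
Sum already equals the total — no adjustment.

Unit 2A: $1,200; Unit 5A: $2,500; Unit 1A: $2,150; Unit 5B: $2,300; Unit 3B: $750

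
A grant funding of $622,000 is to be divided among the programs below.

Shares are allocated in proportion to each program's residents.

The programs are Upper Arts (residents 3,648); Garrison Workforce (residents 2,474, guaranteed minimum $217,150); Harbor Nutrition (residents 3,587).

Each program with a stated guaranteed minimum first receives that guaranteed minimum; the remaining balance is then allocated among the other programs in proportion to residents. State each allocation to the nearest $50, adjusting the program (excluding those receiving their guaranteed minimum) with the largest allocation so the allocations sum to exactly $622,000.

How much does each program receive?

Minimums first: Garrison Workforce $217,150. Remaining pool $404,850.
Remaining pool split over remaining residents 7,235: Upper Arts 204,131.69 → $204,150; Harbor Nutrition 200,718.31 → $200,700.

Upper Arts: $204,150 · Garrison Workforce: $217,150 · Harbor Nutrition: $200,700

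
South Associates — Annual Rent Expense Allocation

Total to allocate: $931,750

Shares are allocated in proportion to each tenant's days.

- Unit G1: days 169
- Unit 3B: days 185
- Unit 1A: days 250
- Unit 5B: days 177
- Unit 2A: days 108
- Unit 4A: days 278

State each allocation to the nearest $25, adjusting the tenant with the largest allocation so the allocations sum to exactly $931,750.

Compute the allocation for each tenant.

Unit G1: $134,925 | Unit 3B: $147,700 | Unit 1A: $199,600 | Unit 5B: $141,325 | Unit 2A: $86,225 | Unit 4A: $221,975

Days total: 1,167.
Pro-rata amounts: Unit G1 169/1,167 × $931,750 = 134,932.09; Unit 3B 185/1,167 × $931,750 = 147,706.73; Unit 1A 250/1,167 × $931,750 = 199,603.68; Unit 5B 177/1,167 × $931,750 = 141,319.41; Unit 2A 108/1,167 × $931,750 = 86,228.79; Unit 4A 278/1,167 × $931,750 = 221,959.30.
After rounding ($25): Unit G1 $134,925; Unit 3B $147,700; Unit 1A $199,600; Unit 5B $141,325; Unit 2A $86,225; Unit 4A $221,950. Sum = $931,725.
Difference $931,750 − $931,725 = +$25 applied to largest allocation (Unit 4A): Unit 4A becomes $221,975.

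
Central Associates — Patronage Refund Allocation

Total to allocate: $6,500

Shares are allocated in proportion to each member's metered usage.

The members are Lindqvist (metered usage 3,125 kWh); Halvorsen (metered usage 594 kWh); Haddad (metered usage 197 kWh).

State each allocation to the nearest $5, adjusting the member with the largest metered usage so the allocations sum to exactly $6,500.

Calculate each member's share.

Metered usage total: 3,916.
Raw shares: Lindqvist 3,125/3,916 × $6,500 = 5,187.05; Halvorsen 594/3,916 × $6,500 = 985.96; Haddad 197/3,916 × $6,500 = 326.99.
Rounded to nearest $5: Lindqvist $5,185; Halvorsen $985; Haddad $325. Sum = $6,495.
Difference $6,500 − $6,495 = +$5 applied to largest metered usage (Lindqvist): Lindqvist becomes $5,190.

Lindqvist: $5,190; Halvorsen: $985; Haddad: $325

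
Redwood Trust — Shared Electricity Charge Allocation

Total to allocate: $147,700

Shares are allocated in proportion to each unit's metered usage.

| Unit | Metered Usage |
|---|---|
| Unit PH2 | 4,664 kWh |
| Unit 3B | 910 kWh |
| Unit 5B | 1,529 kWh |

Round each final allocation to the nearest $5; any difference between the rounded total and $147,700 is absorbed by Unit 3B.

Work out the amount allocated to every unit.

Unit PH2: $96,985; Unit 3B: $18,920; Unit 5B: $31,795

Total metered usage = 7,103.
Pro-rata amounts: Unit PH2 4,664/7,103 × $147,700 = 96,983.36; Unit 3B 910/7,103 × $147,700 = 18,922.57; Unit 5B 1,529/7,103 × $147,700 = 31,794.07.
At nearest $5: Unit PH2 $96,985; Unit 3B $18,925; Unit 5B $31,795. Sum = $147,705.
Difference $147,700 − $147,705 = −$5 applied to Unit 3B: Unit 3B becomes $18,920.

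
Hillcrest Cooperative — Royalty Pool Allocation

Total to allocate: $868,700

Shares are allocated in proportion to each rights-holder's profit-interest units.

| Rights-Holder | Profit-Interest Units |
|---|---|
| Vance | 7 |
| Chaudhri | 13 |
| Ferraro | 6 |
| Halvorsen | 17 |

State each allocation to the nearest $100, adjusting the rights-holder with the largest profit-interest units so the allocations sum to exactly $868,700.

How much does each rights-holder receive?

Vance: $141,400 · Chaudhri: $262,600 · Ferraro: $121,200 · Halvorsen: $343,500

Sum of profit-interest units: 43.
Proportional shares: Vance 7/43 × $868,700 = 141,416.28; Chaudhri 13/43 × $868,700 = 262,630.23; Ferraro 6/43 × $868,700 = 121,213.95; Halvorsen 17/43 × $868,700 = 343,439.53.
At nearest $100: Vance $141,400; Chaudhri $262,600; Ferraro $121,200; Halvorsen $343,400. Sum = $868,600.
Difference $868,700 − $868,600 = +$100 applied to largest profit-interest units (Halvorsen): Halvorsen becomes $343,500.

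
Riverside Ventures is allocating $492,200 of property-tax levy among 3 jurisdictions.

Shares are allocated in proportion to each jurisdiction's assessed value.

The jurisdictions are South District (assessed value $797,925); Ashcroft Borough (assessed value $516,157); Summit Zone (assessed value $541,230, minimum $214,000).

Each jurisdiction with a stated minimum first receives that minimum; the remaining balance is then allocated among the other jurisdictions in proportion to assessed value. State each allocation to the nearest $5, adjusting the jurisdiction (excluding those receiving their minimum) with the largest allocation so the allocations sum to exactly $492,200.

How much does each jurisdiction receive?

South District: $168,925 | Ashcroft Borough: $109,275 | Summit Zone: $214,000

Fund the minimums — Summit Zone $214,000. Balance $278,200.
Balance split over remaining assessed value 1,314,082: South District 168,926.09 → $168,925; Ashcroft Borough 109,273.91 → $109,275.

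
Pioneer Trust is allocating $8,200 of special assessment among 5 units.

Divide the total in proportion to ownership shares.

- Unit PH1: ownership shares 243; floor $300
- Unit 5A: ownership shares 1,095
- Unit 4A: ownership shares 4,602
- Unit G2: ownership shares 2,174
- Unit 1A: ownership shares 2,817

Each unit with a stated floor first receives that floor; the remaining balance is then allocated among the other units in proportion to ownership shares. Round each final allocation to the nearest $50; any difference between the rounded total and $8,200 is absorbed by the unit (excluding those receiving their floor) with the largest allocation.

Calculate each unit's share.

Unit PH1: $300 · Unit 5A: $800 · Unit 4A: $3,400 · Unit G2: $1,600 · Unit 1A: $2,100

Fund the minimums — Unit PH1 $300. Remaining pool $7,900.
Remaining pool split over remaining ownership shares 10,688: Unit 5A 809.37 → $800; Unit 4A 3,401.55 → $3,400; Unit G2 1,606.90 → $1,600; Unit 1A 2,082.18 → $2,100.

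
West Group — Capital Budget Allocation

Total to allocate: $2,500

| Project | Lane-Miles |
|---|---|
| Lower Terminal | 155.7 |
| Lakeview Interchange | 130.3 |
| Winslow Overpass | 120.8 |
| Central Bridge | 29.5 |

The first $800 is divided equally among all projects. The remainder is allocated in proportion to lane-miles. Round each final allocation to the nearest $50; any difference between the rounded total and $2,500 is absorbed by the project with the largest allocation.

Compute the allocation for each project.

$800 shared equally gives $200 per project.
Remainder $1,700 by lane-miles (total 436.3): Lower Terminal 606.67 → $600; Lakeview Interchange 507.70 → $500; Winslow Overpass 470.69 → $450; Central Bridge 114.94 → $100.
Rounding difference +$50 on remainder applied to Lower Terminal.
Totals: Lower Terminal $200 + $650 = $850; Lakeview Interchange $200 + $500 = $700; Winslow Overpass $200 + $450 = $650; Central Bridge $200 + $100 = $300.

Lower Terminal: $850 | Lakeview Interchange: $700 | Winslow Overpass: $650 | Central Bridge: $300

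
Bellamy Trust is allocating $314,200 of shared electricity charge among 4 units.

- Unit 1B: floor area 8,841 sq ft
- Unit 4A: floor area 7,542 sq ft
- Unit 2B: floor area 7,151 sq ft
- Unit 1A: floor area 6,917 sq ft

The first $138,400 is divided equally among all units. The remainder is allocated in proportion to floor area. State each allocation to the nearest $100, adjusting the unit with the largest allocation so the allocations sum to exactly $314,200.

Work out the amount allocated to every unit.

First tranche $138,400 split equally: $34,600 each.
Remainder $175,800 by floor area (total 30,451): Unit 1B 51,040.94 → $51,000; Unit 4A 43,541.55 → $43,500; Unit 2B 41,284.22 → $41,300; Unit 1A 39,933.29 → $39,900.
Rounding difference +$100 on remainder applied to Unit 1B.
Totals: Unit 1B $34,600 + $51,100 = $85,700; Unit 4A $34,600 + $43,500 = $78,100; Unit 2B $34,600 + $41,300 = $75,900; Unit 1A $34,600 + $39,900 = $74,500.

Unit 1B: $85,700 | Unit 4A: $78,100 | Unit 2B: $75,900 | Unit 1A: $74,500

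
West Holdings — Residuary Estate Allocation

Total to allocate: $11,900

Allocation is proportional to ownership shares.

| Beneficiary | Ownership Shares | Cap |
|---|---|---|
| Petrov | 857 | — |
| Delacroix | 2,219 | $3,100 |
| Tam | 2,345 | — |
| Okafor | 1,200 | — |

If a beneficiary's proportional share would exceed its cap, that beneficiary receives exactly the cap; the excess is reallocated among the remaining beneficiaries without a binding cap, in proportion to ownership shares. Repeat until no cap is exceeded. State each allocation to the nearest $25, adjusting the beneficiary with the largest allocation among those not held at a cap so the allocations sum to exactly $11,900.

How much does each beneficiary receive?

Ownership shares total: 6,621.
Proportional shares (ignoring caps): Petrov 1,540.30; Delacroix 3,988.23; Tam 4,214.70; Okafor 2,156.77.
Held at cap: Delacroix ($3,100); remaining pool $8,800 reallocated over remaining ownership shares 4,402.
Remaining shares: Petrov 1,713.22 → $1,725; Tam 4,687.87 → $4,700; Okafor 2,398.91 → $2,400.
Rounding difference −$25 applied to Tam → $4,675.

Petrov: $1,725; Delacroix: $3,100; Tam: $4,675; Okafor: $2,400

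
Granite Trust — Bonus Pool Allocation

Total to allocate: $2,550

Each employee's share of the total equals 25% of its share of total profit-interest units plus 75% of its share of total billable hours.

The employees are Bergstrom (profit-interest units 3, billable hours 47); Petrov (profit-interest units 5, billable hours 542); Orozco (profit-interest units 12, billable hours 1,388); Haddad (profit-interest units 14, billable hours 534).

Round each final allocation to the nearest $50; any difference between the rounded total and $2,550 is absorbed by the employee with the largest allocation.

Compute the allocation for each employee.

Bergstrom: $100 | Petrov: $500 | Orozco: $1,300 | Haddad: $650

Totals — profit-interest units 34, billable hours 2,511.
Blended shares (25% profit-interest units + 75% billable hours): Bergstrom 0.0361; Petrov 0.1987; Orozco 0.5028; Haddad 0.2624.
Pro-rata amounts: Bergstrom 92.05; Petrov 506.56; Orozco 1,282.17; Haddad 669.22.
After rounding ($50): Bergstrom $100; Petrov $500; Orozco $1,300; Haddad $650. Sum = $2,550.
Rounded total matches; no reconciliation needed.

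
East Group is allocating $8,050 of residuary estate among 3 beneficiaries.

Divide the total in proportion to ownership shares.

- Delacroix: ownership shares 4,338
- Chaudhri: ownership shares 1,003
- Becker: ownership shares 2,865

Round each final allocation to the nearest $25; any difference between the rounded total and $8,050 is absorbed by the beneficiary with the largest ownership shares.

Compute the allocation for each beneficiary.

Delacroix: $4,275; Chaudhri: $975; Becker: $2,800

Combined ownership shares = 8,206.
Raw shares: Delacroix 4,338/8,206 × $8,050 = 4,255.53; Chaudhri 1,003/8,206 × $8,050 = 983.93; Becker 2,865/8,206 × $8,050 = 2,810.53.
At nearest $25: Delacroix $4,250; Chaudhri $975; Becker $2,800. Sum = $8,025.
Difference $8,050 − $8,025 = +$25 applied to largest ownership shares (Delacroix): Delacroix becomes $4,275.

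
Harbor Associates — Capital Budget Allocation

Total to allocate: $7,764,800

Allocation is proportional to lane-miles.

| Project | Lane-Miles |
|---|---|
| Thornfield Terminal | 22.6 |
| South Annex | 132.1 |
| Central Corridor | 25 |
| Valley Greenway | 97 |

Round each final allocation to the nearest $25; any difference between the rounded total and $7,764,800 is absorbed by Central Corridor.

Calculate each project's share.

Total lane-miles = 276.7.
Unrounded shares: Thornfield Terminal 22.6/276.7 × $7,764,800 = 634,204.84; South Annex 132.1/276.7 × $7,764,800 = 3,707,011.49; Central Corridor 25/276.7 × $7,764,800 = 701,554.03; Valley Greenway 97/276.7 × $7,764,800 = 2,722,029.63.
At nearest $25: Thornfield Terminal $634,200; South Annex $3,707,000; Central Corridor $701,550; Valley Greenway $2,722,025. Sum = $7,764,775.
Difference $7,764,800 − $7,764,775 = +$25 applied to Central Corridor: Central Corridor becomes $701,575.

Thornfield Terminal: $634,200; South Annex: $3,707,000; Central Corridor: $701,575; Valley Greenway: $2,722,025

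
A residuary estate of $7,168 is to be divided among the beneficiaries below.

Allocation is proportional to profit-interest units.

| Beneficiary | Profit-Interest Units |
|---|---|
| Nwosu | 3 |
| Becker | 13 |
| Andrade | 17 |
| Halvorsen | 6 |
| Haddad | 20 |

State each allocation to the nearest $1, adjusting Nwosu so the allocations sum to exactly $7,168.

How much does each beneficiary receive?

Nwosu: $365; Becker: $1,579; Andrade: $2,065; Halvorsen: $729; Haddad: $2,430

Profit-interest units total: 59.
Pro-rata amounts: Nwosu 3/59 × $7,168 = 364.47; Becker 13/59 × $7,168 = 1,579.39; Andrade 17/59 × $7,168 = 2,065.36; Halvorsen 6/59 × $7,168 = 728.95; Haddad 20/59 × $7,168 = 2,429.83.
At nearest $1: Nwosu $364; Becker $1,579; Andrade $2,065; Halvorsen $729; Haddad $2,430. Sum = $7,167.
Difference $7,168 − $7,167 = +$1 applied to Nwosu: Nwosu becomes $365.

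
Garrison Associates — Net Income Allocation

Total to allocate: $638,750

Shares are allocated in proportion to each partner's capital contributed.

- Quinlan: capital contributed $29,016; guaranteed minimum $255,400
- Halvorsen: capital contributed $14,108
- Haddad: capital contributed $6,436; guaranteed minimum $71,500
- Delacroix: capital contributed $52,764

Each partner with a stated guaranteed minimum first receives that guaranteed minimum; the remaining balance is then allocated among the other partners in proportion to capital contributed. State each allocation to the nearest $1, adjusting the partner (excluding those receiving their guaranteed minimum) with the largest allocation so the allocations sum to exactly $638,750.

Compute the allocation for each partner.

Quinlan: $255,400 | Halvorsen: $65,791 | Haddad: $71,500 | Delacroix: $246,059

Guaranteed amounts: Quinlan $255,400; Haddad $71,500. Residual $311,850.
Residual split over remaining capital contributed 66,872: Halvorsen 65,791.06 → $65,791; Delacroix 246,058.94 → $246,059.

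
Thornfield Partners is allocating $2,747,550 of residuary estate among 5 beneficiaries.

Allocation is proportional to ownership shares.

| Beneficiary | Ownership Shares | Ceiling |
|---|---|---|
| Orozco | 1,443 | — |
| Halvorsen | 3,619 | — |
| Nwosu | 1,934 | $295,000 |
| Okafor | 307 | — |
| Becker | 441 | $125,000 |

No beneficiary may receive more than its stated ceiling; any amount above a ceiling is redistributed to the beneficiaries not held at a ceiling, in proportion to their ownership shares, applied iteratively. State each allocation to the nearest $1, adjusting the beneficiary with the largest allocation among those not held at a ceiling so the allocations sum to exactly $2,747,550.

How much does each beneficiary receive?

Combined ownership shares = 7,744.
Proportional shares (ignoring caps): Orozco 511,972.45; Halvorsen 1,284,011.29; Nwosu 686,177.91; Okafor 108,922.76; Becker 156,465.59.
Held at cap: Nwosu ($295,000), Becker ($125,000); residual $2,327,550 reallocated over remaining ownership shares 5,369.
Redistributed shares: Orozco 625,564.29 → $625,564; Halvorsen 1,568,896.15 → $1,568,896; Okafor 133,089.56 → $133,090.

Orozco: $625,564 | Halvorsen: $1,568,896 | Nwosu: $295,000 | Okafor: $133,090 | Becker: $125,000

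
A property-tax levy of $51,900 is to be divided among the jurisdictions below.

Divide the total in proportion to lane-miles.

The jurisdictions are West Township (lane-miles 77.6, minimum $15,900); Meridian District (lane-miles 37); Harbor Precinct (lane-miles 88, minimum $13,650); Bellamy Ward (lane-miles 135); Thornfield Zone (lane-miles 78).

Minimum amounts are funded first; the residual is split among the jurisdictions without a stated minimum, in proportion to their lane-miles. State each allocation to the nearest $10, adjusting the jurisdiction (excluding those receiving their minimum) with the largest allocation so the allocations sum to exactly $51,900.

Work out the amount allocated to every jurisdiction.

Guaranteed amounts: West Township $15,900; Harbor Precinct $13,650. Residual $22,350.
Residual split over remaining lane-miles 250: Meridian District 3,307.80 → $3,310; Bellamy Ward 12,069.00 → $12,070; Thornfield Zone 6,973.20 → $6,970.

West Township: $15,900 | Meridian District: $3,310 | Harbor Precinct: $13,650 | Bellamy Ward: $12,070 | Thornfield Zone: $6,970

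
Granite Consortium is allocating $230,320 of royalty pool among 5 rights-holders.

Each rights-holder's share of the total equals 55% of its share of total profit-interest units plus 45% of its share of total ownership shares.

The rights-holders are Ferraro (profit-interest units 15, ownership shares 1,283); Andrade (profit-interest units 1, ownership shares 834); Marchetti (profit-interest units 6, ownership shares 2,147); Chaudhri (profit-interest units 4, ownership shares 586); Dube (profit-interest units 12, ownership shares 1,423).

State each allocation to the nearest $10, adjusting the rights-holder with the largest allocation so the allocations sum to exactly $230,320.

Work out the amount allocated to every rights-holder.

Profit-interest units total 38; ownership shares total 6,273.
Combined weights (55% profit-interest units + 45% ownership shares): Ferraro 0.3091; Andrade 0.0743; Marchetti 0.2409; Chaudhri 0.0999; Dube 0.2758.
Unrounded shares: Ferraro 71,201.72; Andrade 17,113.13; Marchetti 55,474.72; Chaudhri 23,016.35; Dube 63,514.09.
After rounding ($10): Ferraro $71,200; Andrade $17,110; Marchetti $55,470; Chaudhri $23,020; Dube $63,510. Sum = $230,310.
Difference $230,320 − $230,310 = +$10 applied to largest allocation (Ferraro): Ferraro becomes $71,210.

Ferraro: $71,210; Andrade: $17,110; Marchetti: $55,470; Chaudhri: $23,020; Dube: $63,510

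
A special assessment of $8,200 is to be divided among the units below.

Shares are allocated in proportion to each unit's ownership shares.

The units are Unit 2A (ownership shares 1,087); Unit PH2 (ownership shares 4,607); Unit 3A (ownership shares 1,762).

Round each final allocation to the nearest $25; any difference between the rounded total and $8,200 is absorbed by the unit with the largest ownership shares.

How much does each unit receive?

Ownership shares total: 7,456.
Raw shares: Unit 2A 1,087/7,456 × $8,200 = 1,195.47; Unit PH2 4,607/7,456 × $8,200 = 5,066.71; Unit 3A 1,762/7,456 × $8,200 = 1,937.82.
At nearest $25: Unit 2A $1,200; Unit PH2 $5,075; Unit 3A $1,950. Sum = $8,225.
Difference $8,200 − $8,225 = −$25 applied to largest ownership shares (Unit PH2): Unit PH2 becomes $5,050.

Unit 2A: $1,200 · Unit PH2: $5,050 · Unit 3A: $1,950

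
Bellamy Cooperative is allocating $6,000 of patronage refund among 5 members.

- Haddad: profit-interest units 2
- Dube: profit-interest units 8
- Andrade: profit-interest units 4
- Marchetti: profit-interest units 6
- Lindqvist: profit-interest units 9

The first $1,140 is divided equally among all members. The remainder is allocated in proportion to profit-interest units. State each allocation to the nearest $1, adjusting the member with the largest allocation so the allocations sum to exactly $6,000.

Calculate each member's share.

Haddad: $563; Dube: $1,569; Andrade: $898; Marchetti: $1,234; Lindqvist: $1,736

$1,140 shared equally gives $228 per member.
Remainder $4,860 by profit-interest units (total 29): Haddad 335.17 → $335; Dube 1,340.69 → $1,341; Andrade 670.34 → $670; Marchetti 1,005.52 → $1,006; Lindqvist 1,508.28 → $1,508.
Totals: Haddad $228 + $335 = $563; Dube $228 + $1,341 = $1,569; Andrade $228 + $670 = $898; Marchetti $228 + $1,006 = $1,234; Lindqvist $228 + $1,508 = $1,736.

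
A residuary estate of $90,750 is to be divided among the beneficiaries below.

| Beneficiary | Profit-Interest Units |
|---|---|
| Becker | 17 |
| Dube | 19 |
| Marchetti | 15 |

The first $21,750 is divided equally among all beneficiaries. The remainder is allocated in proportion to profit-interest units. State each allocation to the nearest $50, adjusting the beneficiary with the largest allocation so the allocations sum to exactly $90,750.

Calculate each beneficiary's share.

First tranche $21,750 split equally: $7,250 each.
Remainder $69,000 by profit-interest units (total 51): Becker 23,000.00 → $23,000; Dube 25,705.88 → $25,700; Marchetti 20,294.12 → $20,300.
Totals: Becker $7,250 + $23,000 = $30,250; Dube $7,250 + $25,700 = $32,950; Marchetti $7,250 + $20,300 = $27,550.

Becker: $30,250; Dube: $32,950; Marchetti: $27,550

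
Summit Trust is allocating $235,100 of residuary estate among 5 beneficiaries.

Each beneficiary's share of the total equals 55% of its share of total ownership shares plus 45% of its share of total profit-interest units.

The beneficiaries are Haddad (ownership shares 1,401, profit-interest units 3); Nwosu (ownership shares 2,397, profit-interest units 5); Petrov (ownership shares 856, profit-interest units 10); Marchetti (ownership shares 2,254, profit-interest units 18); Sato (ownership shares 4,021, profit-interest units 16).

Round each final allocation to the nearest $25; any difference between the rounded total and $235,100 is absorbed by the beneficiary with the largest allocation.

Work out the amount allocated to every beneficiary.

Haddad: $22,675; Nwosu: $38,525; Petrov: $30,475; Marchetti: $63,300; Sato: $80,125

Ownership shares total 10,929; profit-interest units total 52.
Composite weights (55% ownership shares + 45% profit-interest units): Haddad 0.0965; Nwosu 0.1639; Petrov 0.1296; Marchetti 0.2692; Sato 0.3408.
Raw shares: Haddad 22,679.30; Nwosu 38,532.38; Petrov 30,472.84; Marchetti 63,289.25; Sato 80,126.23.
At nearest $25: Haddad $22,675; Nwosu $38,525; Petrov $30,475; Marchetti $63,300; Sato $80,125. Sum = $235,100.
Rounded total matches; no reconciliation needed.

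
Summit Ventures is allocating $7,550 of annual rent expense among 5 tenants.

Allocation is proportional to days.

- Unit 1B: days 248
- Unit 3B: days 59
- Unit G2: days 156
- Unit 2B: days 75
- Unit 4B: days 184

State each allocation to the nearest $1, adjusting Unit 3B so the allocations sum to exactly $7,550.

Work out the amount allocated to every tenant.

Days total: 722.
Proportional shares: Unit 1B 248/722 × $7,550 = 2,593.35; Unit 3B 59/722 × $7,550 = 616.97; Unit G2 156/722 × $7,550 = 1,631.30; Unit 2B 75/722 × $7,550 = 784.28; Unit 4B 184/722 × $7,550 = 1,924.10.
After rounding ($1): Unit 1B $2,593; Unit 3B $617; Unit G2 $1,631; Unit 2B $784; Unit 4B $1,924. Sum = $7,549.
Difference $7,550 − $7,549 = +$1 applied to Unit 3B: Unit 3B becomes $618.

Unit 1B: $2,593 · Unit 3B: $618 · Unit G2: $1,631 · Unit 2B: $784 · Unit 4B: $1,924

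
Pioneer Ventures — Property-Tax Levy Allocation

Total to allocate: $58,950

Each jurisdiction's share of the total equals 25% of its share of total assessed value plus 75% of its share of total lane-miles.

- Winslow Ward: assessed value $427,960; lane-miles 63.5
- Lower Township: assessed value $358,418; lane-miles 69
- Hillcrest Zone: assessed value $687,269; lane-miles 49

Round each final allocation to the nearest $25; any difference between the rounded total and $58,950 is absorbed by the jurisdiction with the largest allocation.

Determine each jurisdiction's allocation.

Winslow Ward: $19,750; Lower Township: $20,400; Hillcrest Zone: $18,800

Assessed value total 1,473,647; lane-miles total 181.5.
Blended shares (25% assessed value + 75% lane-miles): Winslow Ward 0.3350; Lower Township 0.3459; Hillcrest Zone 0.3191.
Pro-rata amounts: Winslow Ward 19,748.18; Lower Township 20,392.49; Hillcrest Zone 18,809.33.
After rounding ($25): Winslow Ward $19,750; Lower Township $20,400; Hillcrest Zone $18,800. Sum = $58,950.
Sum already equals the total — no adjustment.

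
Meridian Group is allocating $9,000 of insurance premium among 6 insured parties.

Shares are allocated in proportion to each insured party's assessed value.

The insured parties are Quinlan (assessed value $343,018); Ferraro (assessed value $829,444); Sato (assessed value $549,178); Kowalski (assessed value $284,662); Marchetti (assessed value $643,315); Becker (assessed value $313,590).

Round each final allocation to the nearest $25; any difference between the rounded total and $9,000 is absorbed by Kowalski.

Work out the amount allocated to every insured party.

Quinlan: $1,050 · Ferraro: $2,525 · Sato: $1,675 · Kowalski: $850 · Marchetti: $1,950 · Becker: $950

Sum of assessed value: 2,963,207.
Unrounded shares: Quinlan 343,018/2,963,207 × $9,000 = 1,041.83; Ferraro 829,444/2,963,207 × $9,000 = 2,519.23; Sato 549,178/2,963,207 × $9,000 = 1,667.99; Kowalski 284,662/2,963,207 × $9,000 = 864.59; Marchetti 643,315/2,963,207 × $9,000 = 1,953.91; Becker 313,590/2,963,207 × $9,000 = 952.45.
At nearest $25: Quinlan $1,050; Ferraro $2,525; Sato $1,675; Kowalski $875; Marchetti $1,950; Becker $950. Sum = $9,025.
Difference $9,000 − $9,025 = −$25 applied to Kowalski: Kowalski becomes $850.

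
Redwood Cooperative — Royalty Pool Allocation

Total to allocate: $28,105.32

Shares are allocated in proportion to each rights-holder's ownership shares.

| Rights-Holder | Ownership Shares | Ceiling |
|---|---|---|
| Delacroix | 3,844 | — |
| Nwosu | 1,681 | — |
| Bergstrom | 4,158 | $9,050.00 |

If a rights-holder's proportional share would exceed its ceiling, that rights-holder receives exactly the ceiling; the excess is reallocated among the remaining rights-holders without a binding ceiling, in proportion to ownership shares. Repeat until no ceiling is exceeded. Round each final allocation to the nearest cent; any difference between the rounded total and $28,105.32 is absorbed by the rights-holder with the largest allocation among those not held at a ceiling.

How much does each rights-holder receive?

Delacroix: $13,257.67 · Nwosu: $5,797.65 · Bergstrom: $9,050.00

Sum of ownership shares: 9,683.
Unconstrained shares: Delacroix 11,157.3738; Nwosu 4,879.1741; Bergstrom 12,068.7721.
Capped: Bergstrom ($9,050.00); remaining pool $19,055.32 reallocated over remaining ownership shares 5,525.
Shares after redistribution: Delacroix 13,257.6742 → $13,257.67; Nwosu 5,797.6458 → $5,797.65.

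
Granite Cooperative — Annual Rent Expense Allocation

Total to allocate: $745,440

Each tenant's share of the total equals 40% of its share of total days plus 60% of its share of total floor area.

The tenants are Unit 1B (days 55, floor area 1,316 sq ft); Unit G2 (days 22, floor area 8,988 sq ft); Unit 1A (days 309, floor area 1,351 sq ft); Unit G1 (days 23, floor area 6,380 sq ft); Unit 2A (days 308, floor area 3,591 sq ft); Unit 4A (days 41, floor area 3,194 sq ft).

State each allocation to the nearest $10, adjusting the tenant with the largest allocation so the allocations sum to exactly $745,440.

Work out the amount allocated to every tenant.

Unit 1B: $45,350 · Unit G2: $170,620 · Unit 1A: $145,900 · Unit G1: $124,020 · Unit 2A: $185,860 · Unit 4A: $73,690

Totals — days 758, floor area 24,820.
Blended shares (40% days + 60% floor area): Unit 1B 0.0608; Unit G2 0.2289; Unit 1A 0.1957; Unit G1 0.1664; Unit 2A 0.2493; Unit 4A 0.0988.
Raw shares: Unit 1B 45,350.18; Unit G2 170,620.70; Unit 1A 145,897.39; Unit G1 124,017.11; Unit 2A 185,869.51; Unit 4A 73,685.11.
Rounded to nearest $10: Unit 1B $45,350; Unit G2 $170,620; Unit 1A $145,900; Unit G1 $124,020; Unit 2A $185,870; Unit 4A $73,690. Sum = $745,450.
Difference $745,440 − $745,450 = −$10 applied to largest allocation (Unit 2A): Unit 2A becomes $185,860.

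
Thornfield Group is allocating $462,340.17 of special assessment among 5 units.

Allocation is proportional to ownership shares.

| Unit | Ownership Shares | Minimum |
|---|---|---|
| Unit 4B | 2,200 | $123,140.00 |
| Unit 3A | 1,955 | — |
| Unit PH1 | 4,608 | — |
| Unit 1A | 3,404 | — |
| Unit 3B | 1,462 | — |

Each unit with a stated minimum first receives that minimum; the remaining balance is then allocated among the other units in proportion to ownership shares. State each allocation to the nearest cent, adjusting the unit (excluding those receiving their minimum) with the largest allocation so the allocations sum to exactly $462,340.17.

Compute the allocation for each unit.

Minimums first: Unit 4B $123,140.00. Residual $339,200.17.
Residual split over remaining ownership shares 11,429: Unit 3A 58,022.2532 → $58,022.25; Unit PH1 136,760.3800 → $136,760.38; Unit 1A 101,026.9821 → $101,026.98; Unit 3B 43,390.5546 → $43,390.55.
Rounding difference +$0.01 applied to Unit PH1 → $136,760.39.

Unit 4B: $123,140.00 · Unit 3A: $58,022.25 · Unit PH1: $136,760.39 · Unit 1A: $101,026.98 · Unit 3B: $43,390.55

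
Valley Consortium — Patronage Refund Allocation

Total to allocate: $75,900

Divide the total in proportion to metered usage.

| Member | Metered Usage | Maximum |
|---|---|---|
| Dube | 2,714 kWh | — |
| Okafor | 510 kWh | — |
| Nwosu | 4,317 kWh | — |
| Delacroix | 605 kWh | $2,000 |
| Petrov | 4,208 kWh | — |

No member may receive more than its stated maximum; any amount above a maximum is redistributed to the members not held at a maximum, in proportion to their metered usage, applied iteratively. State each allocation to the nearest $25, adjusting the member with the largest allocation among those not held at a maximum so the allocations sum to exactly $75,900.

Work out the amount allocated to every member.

Total metered usage = 12,354.
Proportional shares (ignoring caps): Dube 16,674.16; Okafor 3,133.32; Nwosu 26,522.61; Delacroix 3,716.97; Petrov 25,852.94.
Cap binds for Delacroix ($2,000); balance $73,900 reallocated over remaining metered usage 11,749.
Remaining shares: Dube 17,070.78 → $17,075; Okafor 3,207.85 → $3,200; Nwosu 27,153.49 → $27,150; Petrov 26,467.89 → $26,475.

Dube: $17,075; Okafor: $3,200; Nwosu: $27,150; Delacroix: $2,000; Petrov: $26,475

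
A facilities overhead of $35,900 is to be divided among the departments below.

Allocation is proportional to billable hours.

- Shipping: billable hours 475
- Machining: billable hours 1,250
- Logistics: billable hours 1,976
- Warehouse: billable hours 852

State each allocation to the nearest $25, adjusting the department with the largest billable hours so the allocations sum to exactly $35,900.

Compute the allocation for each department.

Billable hours total: 475 + 1,250 + 1,976 + 852 = 4,553.
Proportional shares: Shipping 3,745.33; Machining 9,856.14; Logistics 15,580.58; Warehouse 6,717.94.
At nearest $25: Shipping $3,750; Machining $9,850; Logistics $15,575; Warehouse $6,725. Sum = $35,900.
No rounding difference to absorb.

Shipping: $3,750; Machining: $9,850; Logistics: $15,575; Warehouse: $6,725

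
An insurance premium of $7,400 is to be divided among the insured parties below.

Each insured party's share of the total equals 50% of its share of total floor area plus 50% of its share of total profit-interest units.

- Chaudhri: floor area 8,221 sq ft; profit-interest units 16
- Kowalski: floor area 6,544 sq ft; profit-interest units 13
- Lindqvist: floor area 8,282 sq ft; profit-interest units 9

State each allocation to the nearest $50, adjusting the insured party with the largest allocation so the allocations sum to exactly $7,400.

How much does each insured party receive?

Floor area total 23,047; profit-interest units total 38.
Composite weights (50% floor area + 50% profit-interest units): Chaudhri 0.3889; Kowalski 0.3130; Lindqvist 0.2981.
Proportional shares: Chaudhri 2,877.71; Kowalski 2,316.37; Lindqvist 2,205.92.
After rounding ($50): Chaudhri $2,900; Kowalski $2,300; Lindqvist $2,200. Sum = $7,400.
No rounding difference to absorb.

Chaudhri: $2,900 | Kowalski: $2,300 | Lindqvist: $2,200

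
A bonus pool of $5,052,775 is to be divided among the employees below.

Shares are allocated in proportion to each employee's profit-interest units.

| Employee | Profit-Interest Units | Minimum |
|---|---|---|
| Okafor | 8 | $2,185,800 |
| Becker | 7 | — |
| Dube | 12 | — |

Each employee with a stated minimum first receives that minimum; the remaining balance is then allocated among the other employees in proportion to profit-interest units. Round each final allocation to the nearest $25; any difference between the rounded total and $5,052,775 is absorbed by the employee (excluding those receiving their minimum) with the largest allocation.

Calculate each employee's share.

Okafor: $2,185,800; Becker: $1,056,250; Dube: $1,810,725

Guaranteed amounts: Okafor $2,185,800. Balance $2,866,975.
Balance split over remaining profit-interest units 19: Becker 1,056,253.95 → $1,056,250; Dube 1,810,721.05 → $1,810,725.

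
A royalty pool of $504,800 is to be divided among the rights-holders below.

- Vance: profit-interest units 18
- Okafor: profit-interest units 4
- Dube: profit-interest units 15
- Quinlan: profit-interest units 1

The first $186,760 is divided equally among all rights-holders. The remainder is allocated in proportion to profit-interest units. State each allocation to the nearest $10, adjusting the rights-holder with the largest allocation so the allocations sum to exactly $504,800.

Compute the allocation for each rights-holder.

Vance: $197,340; Okafor: $80,170; Dube: $172,230; Quinlan: $55,060

First tranche $186,760 split equally: $46,690 each.
Remainder $318,040 by profit-interest units (total 38): Vance 150,650.53 → $150,650; Okafor 33,477.89 → $33,480; Dube 125,542.11 → $125,540; Quinlan 8,369.47 → $8,370.
Totals: Vance $46,690 + $150,650 = $197,340; Okafor $46,690 + $33,480 = $80,170; Dube $46,690 + $125,540 = $172,230; Quinlan $46,690 + $8,370 = $55,060.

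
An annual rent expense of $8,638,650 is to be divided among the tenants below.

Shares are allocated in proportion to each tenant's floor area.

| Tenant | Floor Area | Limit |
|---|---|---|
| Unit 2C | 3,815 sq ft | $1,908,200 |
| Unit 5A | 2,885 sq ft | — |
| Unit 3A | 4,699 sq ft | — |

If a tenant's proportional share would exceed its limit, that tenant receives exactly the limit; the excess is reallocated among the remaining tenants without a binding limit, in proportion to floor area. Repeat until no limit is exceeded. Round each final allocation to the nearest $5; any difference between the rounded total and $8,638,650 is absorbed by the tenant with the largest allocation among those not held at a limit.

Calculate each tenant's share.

Unit 2C: $1,908,200 · Unit 5A: $2,560,305 · Unit 3A: $4,170,145

Floor area total: 11,399.
Pro-rata shares before constraints: Unit 2C 2,891,170.26; Unit 5A 2,186,376.46; Unit 3A 3,561,103.29.
Capped: Unit 2C ($1,908,200); remaining pool $6,730,450 reallocated over remaining floor area 7,584.
Remaining shares: Unit 5A 2,560,304.36 → $2,560,305; Unit 3A 4,170,145.64 → $4,170,145.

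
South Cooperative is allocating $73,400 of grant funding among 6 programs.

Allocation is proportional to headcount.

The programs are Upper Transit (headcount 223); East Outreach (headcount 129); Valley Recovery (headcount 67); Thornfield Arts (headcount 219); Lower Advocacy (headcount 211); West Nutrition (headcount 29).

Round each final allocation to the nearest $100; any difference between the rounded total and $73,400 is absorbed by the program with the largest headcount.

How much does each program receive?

Total headcount = 878.
Raw shares: Upper Transit 223/878 × $73,400 = 18,642.60; East Outreach 129/878 × $73,400 = 10,784.28; Valley Recovery 67/878 × $73,400 = 5,601.14; Thornfield Arts 219/878 × $73,400 = 18,308.20; Lower Advocacy 211/878 × $73,400 = 17,639.41; West Nutrition 29/878 × $73,400 = 2,424.37.
Rounded to nearest $100: Upper Transit $18,600; East Outreach $10,800; Valley Recovery $5,600; Thornfield Arts $18,300; Lower Advocacy $17,600; West Nutrition $2,400. Sum = $73,300.
Difference $73,400 − $73,300 = +$100 applied to largest headcount (Upper Transit): Upper Transit becomes $18,700.

Upper Transit: $18,700; East Outreach: $10,800; Valley Recovery: $5,600; Thornfield Arts: $18,300; Lower Advocacy: $17,600; West Nutrition: $2,400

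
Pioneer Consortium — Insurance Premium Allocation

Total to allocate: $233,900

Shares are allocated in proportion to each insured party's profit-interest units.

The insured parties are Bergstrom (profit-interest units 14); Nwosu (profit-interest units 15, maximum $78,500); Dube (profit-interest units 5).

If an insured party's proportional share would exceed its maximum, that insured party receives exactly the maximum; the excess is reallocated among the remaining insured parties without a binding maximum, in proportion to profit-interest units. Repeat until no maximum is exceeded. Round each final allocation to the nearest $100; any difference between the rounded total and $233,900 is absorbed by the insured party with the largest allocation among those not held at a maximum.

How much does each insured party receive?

Combined profit-interest units = 34.
Pro-rata shares before constraints: Bergstrom 96,311.76; Nwosu 103,191.18; Dube 34,397.06.
Capped: Nwosu ($78,500); residual $155,400 reallocated over remaining profit-interest units 19.
Redistributed shares: Bergstrom 114,505.26 → $114,500; Dube 40,894.74 → $40,900.

Bergstrom: $114,500 · Nwosu: $78,500 · Dube: $40,900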